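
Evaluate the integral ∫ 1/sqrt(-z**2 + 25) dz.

asin(z/5) + C

Substitute z = 5·sin(θ), so dz = 5·cos(θ) dθ and the radical becomes sqrt(-z**2 + 25) = 5·cos(θ) by the Pythagorean identity.
Integrate the resulting trig expression in θ, then back-substitute θ = asin(z/5), sin(θ) = z/5, cos(θ) = sqrt(-z**2 + 25)/5 (absorbing any constant into C).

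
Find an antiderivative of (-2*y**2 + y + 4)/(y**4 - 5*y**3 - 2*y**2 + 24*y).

log(y)/6 - log(y - 4) + 11*log(y - 3)/15 + log(y + 2)/10 + C

Factor the denominator: y*(y - 4)*(y - 3)*(y + 2).
Partial-fraction decomposition: 1/(10*(y + 2)) + 11/(15*(y - 3)) - 1/(y - 4) + 1/(6*y).
Integrate each term: A/(y−a) contributes A·log|y−a|.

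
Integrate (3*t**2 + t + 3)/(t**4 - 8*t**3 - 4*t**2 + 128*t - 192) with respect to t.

Factor the denominator: (t - 6)*(t - 4)*(t - 2)*(t + 4).
Partial-fraction decomposition: -47/(480*(t + 4)) + 17/(48*(t - 2)) - 55/(32*(t - 4)) + 117/(80*(t - 6)).
Integrate each term: A/(t−a) contributes A·log|t−a|.

117*log(t - 6)/80 - 55*log(t - 4)/32 + 17*log(t - 2)/48 - 47*log(t + 4)/480 + C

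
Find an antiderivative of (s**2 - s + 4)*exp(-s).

(-s**2 - s - 5)*exp(-s) + C

Use integration by parts with u = s**2 - s + 4, dv = exp(-s) ds, so v = -exp(-s).
Apply parts 2 times (tabular method): alternate signs, differentiate u down to 0, integrate dv up.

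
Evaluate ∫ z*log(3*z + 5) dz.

Use integration by parts with u = log(3*z + 5), dv = z dz.
Then du = 3/(3*z + 5) dz and v = z**2/2.

z**2*log(3*z + 5)/2 - z**2/4 + 5*z/6 - 25*log(3*z + 5)/18 + C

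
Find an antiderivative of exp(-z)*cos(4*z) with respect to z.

4*exp(-z)*sin(4*z)/17 - exp(-z)*cos(4*z)/17 + C

Let I denote the integral. Integrate by parts with u = cos(4*z), dv = exp(-z) dz, so v = -exp(-z): I = -exp(-z)*cos(4*z) − 4·∫ exp(-z)*sin(4*z) dz.
Apply parts again with u = sin(4*z), dv = exp(-z) dz: ∫ exp(-z)*sin(4*z) dz = -exp(-z)*sin(4*z) + 4·I. Substituting back brings back I: I = 4*exp(-z)*sin(4*z) - exp(-z)*cos(4*z) − 16·I.
Solving for I: (1 + 16)·I equals the remaining terms, so I = (1/17)·(4*exp(-z)*sin(4*z) - exp(-z)*cos(4*z)).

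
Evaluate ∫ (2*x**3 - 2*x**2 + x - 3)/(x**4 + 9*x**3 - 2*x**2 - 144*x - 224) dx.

Factor the denominator: (x - 4)*(x + 2)*(x + 4)*(x + 7).
Partial-fraction decomposition: 794/(165*(x + 7)) - 167/(48*(x + 4)) + 29/(60*(x + 2)) + 97/(528*(x - 4)).
Integrate each term: A/(x−a) contributes A·log|x−a|.

97*log(x - 4)/528 + 29*log(x + 2)/60 - 167*log(x + 4)/48 + 794*log(x + 7)/165 + C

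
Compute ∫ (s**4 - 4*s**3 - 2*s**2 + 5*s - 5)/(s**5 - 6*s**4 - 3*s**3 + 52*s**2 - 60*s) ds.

log(s)/12 + 19*log(s - 5)/72 + 361*log(s - 2)/900 + 151*log(s + 3)/600 - 19/(30*s - 60) + C

Factor the denominator: s*(s - 5)*(s - 2)**2*(s + 3).
Partial-fraction decomposition: 151/(600*(s + 3)) + 361/(900*(s - 2)) + 19/(30*(s - 2)**2) + 19/(72*(s - 5)) + 1/(12*s).
Integrate each term; A/(s−a) gives A·log|s−a|; A/(s−a)² gives −A/(s−a).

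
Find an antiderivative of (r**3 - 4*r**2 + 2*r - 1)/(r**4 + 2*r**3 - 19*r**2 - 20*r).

log(r)/20 + 7*log(r - 4)/180 - 2*log(r + 1)/5 + 59*log(r + 5)/45 + C

Factor the denominator: r*(r - 4)*(r + 1)*(r + 5).
Partial-fraction decomposition: 59/(45*(r + 5)) - 2/(5*(r + 1)) + 7/(180*(r - 4)) + 1/(20*r).
Integrate each term: A/(r−a) contributes A·log|r−a|.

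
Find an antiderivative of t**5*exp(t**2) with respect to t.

Let u = t², du = 2t dt; rewrite as (1/2)∫ u^2·exp(1u) du.
Now integrate by parts 2 times.

(t**4 - 2*t**2 + 2)*exp(t**2)/2 + C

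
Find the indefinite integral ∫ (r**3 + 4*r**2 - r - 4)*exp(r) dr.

Use integration by parts with u = r**3 + 4*r**2 - r - 4, dv = exp(r) dr, so v = exp(r).
Apply parts 3 times (tabular method): alternate signs, differentiate u down to 0, integrate dv up.

(r**3 + r**2 - 3*r - 1)*exp(r) + C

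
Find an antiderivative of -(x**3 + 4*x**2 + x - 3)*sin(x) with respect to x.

Use integration by parts with u = x**3 + 4*x**2 + x - 3, dv = -sin(x) dx, so v = cos(x).
Apply parts 3 times (tabular method): alternate signs, differentiate u down to 0, integrate dv up.

x**3*cos(x) - 3*x**2*sin(x) + 4*x**2*cos(x) - 8*x*sin(x) - 5*x*cos(x) + 5*sin(x) - 11*cos(x) + C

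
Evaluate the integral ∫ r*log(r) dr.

Use integration by parts with u = log(r), dv = r dr.
Then du = 1/r dr and v = r**2/2.

r**2*log(r)/2 - r**2/4 + C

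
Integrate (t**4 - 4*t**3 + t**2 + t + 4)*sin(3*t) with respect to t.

Use integration by parts with u = t**4 - 4*t**3 + t**2 + t + 4, dv = sin(3*t) dt, so v = -cos(3*t)/3.
Apply parts 4 times (tabular method): alternate signs, differentiate u down to 0, integrate dv up.

-t**4*cos(3*t)/3 + 4*t**3*sin(3*t)/9 + 4*t**3*cos(3*t)/3 - 4*t**2*sin(3*t)/3 + t**2*cos(3*t)/9 - 2*t*sin(3*t)/27 - 11*t*cos(3*t)/9 + 11*sin(3*t)/27 - 110*cos(3*t)/81 + C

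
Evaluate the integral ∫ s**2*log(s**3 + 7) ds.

Let u = s**3 + 7, so du = (3*s**2) ds.
The integral becomes (1/3)·∫ log(u) du; integrate by parts with u′=log(u), dv′=du.

s**3*log(s**3 + 7)/3 - s**3/3 + 7*log(s**3 + 7)/3 + C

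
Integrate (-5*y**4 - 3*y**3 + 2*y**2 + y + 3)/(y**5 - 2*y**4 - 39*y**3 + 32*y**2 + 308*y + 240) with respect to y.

-7047*log(y - 6)/1232 + 1433*log(y - 4)/540 + log(y + 1)/70 + 47*log(y + 2)/144 - 1351*log(y + 5)/594 + C

Factor the denominator: (y - 6)*(y - 4)*(y + 1)*(y + 2)*(y + 5).
Partial-fraction decomposition: -1351/(594*(y + 5)) + 47/(144*(y + 2)) + 1/(70*(y + 1)) + 1433/(540*(y - 4)) - 7047/(1232*(y - 6)).
Integrate each term: A/(y−a) contributes A·log|y−a|.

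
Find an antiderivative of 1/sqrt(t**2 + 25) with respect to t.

Substitute t = 5·tan(θ), so dt = 5·sec(θ)^2 dθ and the radical becomes sqrt(t**2 + 25) = 5·sec(θ) by the Pythagorean identity.
Integrate the resulting trig expression in θ, then back-substitute tan(θ) = t/5, sec(θ) = sqrt(t**2 + 25)/5 (absorbing any constant into C).

log(t + sqrt(t**2 + 25)) + C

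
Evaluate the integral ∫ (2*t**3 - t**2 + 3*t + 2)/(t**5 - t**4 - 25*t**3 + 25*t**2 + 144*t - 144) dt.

3*log(t - 4)/4 - 2*log(t - 3)/3 + log(t - 1)/20 + 5*log(t + 3)/12 - 11*log(t + 4)/20 + C

Factor the denominator: (t - 4)*(t - 3)*(t - 1)*(t + 3)*(t + 4).
Partial-fraction decomposition: -11/(20*(t + 4)) + 5/(12*(t + 3)) + 1/(20*(t - 1)) - 2/(3*(t - 3)) + 3/(4*(t - 4)).
Integrate each term: A/(t−a) contributes A·log|t−a|.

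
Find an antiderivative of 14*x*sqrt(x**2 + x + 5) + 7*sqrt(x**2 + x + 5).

14*(x**2 + x + 5)**(3/2)/3 + C

Let u = x**2 + x + 5, so du = (2*x + 1) dx.
Rewriting, the integral becomes 7·∫ √u du = 7·(2/3)u^(3/2).
Substituting back, u = x**2 + x + 5.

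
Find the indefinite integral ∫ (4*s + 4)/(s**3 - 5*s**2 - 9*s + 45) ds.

Factor the denominator: (s - 5)*(s - 3)*(s + 3).
Partial-fraction decomposition: -1/(6*(s + 3)) - 4/(3*(s - 3)) + 3/(2*(s - 5)).
Integrate each term: A/(s−a) contributes A·log|s−a|.

3*log(s - 5)/2 - 4*log(s - 3)/3 - log(s + 3)/6 + C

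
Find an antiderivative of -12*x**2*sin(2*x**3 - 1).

2*cos(2*x**3 - 1) + C

Let u = 2*x**3 - 1, so du = (6*x**2) dx.
Rewriting, the integral becomes -2·∫ sin(u) du = -2·-cos(u).
Substituting back, u = 2*x**3 - 1.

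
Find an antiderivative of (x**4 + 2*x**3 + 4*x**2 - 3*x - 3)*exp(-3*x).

(-27*x**4 - 90*x**3 - 198*x**2 - 51*x + 64)*exp(-3*x)/81 + C

Use integration by parts with u = x**4 + 2*x**3 + 4*x**2 - 3*x - 3, dv = exp(-3*x) dx, so v = -exp(-3*x)/3.
Apply parts 4 times (tabular method): alternate signs, differentiate u down to 0, integrate dv up.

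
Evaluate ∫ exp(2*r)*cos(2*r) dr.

Let I denote the integral. Integrate by parts with u = cos(2*r), dv = exp(2*r) dr, so v = exp(2*r)/2: I = exp(2*r)*cos(2*r)/2 + ∫ exp(2*r)*sin(2*r) dr.
Apply parts again with u = sin(2*r), dv = exp(2*r) dr: ∫ exp(2*r)*sin(2*r) dr = exp(2*r)*sin(2*r)/2 − I. Substituting back brings back I: I = exp(2*r)*sin(2*r)/2 + exp(2*r)*cos(2*r)/2 − I.
Solving for I: (1 + 1)·I equals the remaining terms, so I = (1/2)·(exp(2*r)*sin(2*r)/2 + exp(2*r)*cos(2*r)/2).

exp(2*r)*sin(2*r)/4 + exp(2*r)*cos(2*r)/4 + C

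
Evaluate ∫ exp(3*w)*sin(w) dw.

Let I denote the integral. Integrate by parts with u = sin(w), dv = exp(3*w) dw, so v = exp(3*w)/3: I = exp(3*w)*sin(w)/3 − (1/3)·∫ exp(3*w)*cos(w) dw.
Apply parts again with u = cos(w), dv = exp(3*w) dw: ∫ exp(3*w)*cos(w) dw = exp(3*w)*cos(w)/3 + (1/3)·I. Substituting back brings back I: I = exp(3*w)*sin(w)/3 - exp(3*w)*cos(w)/9 − (1/9)·I.
Solving for I: (1 + 1/9)·I equals the remaining terms, so I = (9/10)·(exp(3*w)*sin(w)/3 - exp(3*w)*cos(w)/9).

3*exp(3*w)*sin(w)/10 - exp(3*w)*cos(w)/10 + C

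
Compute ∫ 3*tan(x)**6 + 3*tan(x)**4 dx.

Let u = tan(x), so du = (tan(x)**2 + 1) dx.
Rewriting, the integral becomes 3·∫ u^4 du = 3·u^5/5.
Substituting back, u = tan(x).

3*tan(x)**5/5 + C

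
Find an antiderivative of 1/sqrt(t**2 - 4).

log(t + sqrt(t**2 - 4)) + C

Substitute t = 2·sec(θ), so dt = 2·sec(θ)*tan(θ) dθ and the radical becomes sqrt(t**2 - 4) = 2·tan(θ) by the Pythagorean identity.
Integrate the resulting trig expression in θ, then back-substitute sec(θ) = t/2, tan(θ) = sqrt(t**2 - 4)/2 (absorbing any constant into C).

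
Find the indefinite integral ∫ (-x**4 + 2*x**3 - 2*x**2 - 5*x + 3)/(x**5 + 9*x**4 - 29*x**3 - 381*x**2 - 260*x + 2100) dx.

Factor the denominator: (x - 6)*(x - 2)*(x + 5)**2*(x + 7).
Partial-fraction decomposition: -1049/(156*(x + 7)) + 139187/(23716*(x + 5)) - 897/(154*(x + 5)**2) + 5/(588*(x - 2)) - 963/(6292*(x - 6)).
Integrate each term; A/(x−a) gives A·log|x−a|; A/(x−a)² gives −A/(x−a).

-963*log(x - 6)/6292 + 5*log(x - 2)/588 + 139187*log(x + 5)/23716 - 1049*log(x + 7)/156 + 897/(154*x + 770) + C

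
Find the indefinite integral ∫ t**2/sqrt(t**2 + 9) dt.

t*sqrt(t**2 + 9)/2 - 9*log(t + sqrt(t**2 + 9))/2 + C

Substitute t = 3·tan(θ), so dt = 3·sec(θ)^2 dθ and the radical becomes sqrt(t**2 + 9) = 3·sec(θ) by the Pythagorean identity.
Integrate the resulting trig expression in θ, then back-substitute tan(θ) = t/3, sec(θ) = sqrt(t**2 + 9)/3 (absorbing any constant into C).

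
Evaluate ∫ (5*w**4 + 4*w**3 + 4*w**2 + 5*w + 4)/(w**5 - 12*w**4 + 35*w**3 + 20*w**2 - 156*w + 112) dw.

6806*log(w - 7)/405 - 406*log(w - 4)/27 + 71*log(w - 2)/20 - 11*log(w - 1)/27 + 29*log(w + 2)/324 + C

Factor the denominator: (w - 7)*(w - 4)*(w - 2)*(w - 1)*(w + 2).
Partial-fraction decomposition: 29/(324*(w + 2)) - 11/(27*(w - 1)) + 71/(20*(w - 2)) - 406/(27*(w - 4)) + 6806/(405*(w - 7)).
Integrate each term: A/(w−a) contributes A·log|w−a|.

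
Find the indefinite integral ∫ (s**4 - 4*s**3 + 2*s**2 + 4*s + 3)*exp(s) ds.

Use integration by parts with u = s**4 - 4*s**3 + 2*s**2 + 4*s + 3, dv = exp(s) ds, so v = exp(s).
Apply parts 4 times (tabular method): alternate signs, differentiate u down to 0, integrate dv up.

(s**4 - 8*s**3 + 26*s**2 - 48*s + 51)*exp(s) + C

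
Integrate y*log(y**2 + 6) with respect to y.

Let u = y**2 + 6, so du = (2*y) dy.
The integral becomes (1/2)·∫ log(u) du; integrate by parts with u′=log(u), dv′=du.

y**2*log(y**2 + 6)/2 - y**2/2 + 3*log(y**2 + 6) + C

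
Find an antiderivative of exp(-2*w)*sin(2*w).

-exp(-2*w)*sin(2*w)/4 - exp(-2*w)*cos(2*w)/4 + C

Let I denote the integral. Integrate by parts with u = sin(2*w), dv = exp(-2*w) dw, so v = -exp(-2*w)/2: I = -exp(-2*w)*sin(2*w)/2 + ∫ exp(-2*w)*cos(2*w) dw.
Apply parts again with u = cos(2*w), dv = exp(-2*w) dw: ∫ exp(-2*w)*cos(2*w) dw = -exp(-2*w)*cos(2*w)/2 − I. Substituting back brings back I: I = -exp(-2*w)*sin(2*w)/2 - exp(-2*w)*cos(2*w)/2 − I.
Solving for I: (1 + 1)·I equals the remaining terms, so I = (1/2)·(-exp(-2*w)*sin(2*w)/2 - exp(-2*w)*cos(2*w)/2).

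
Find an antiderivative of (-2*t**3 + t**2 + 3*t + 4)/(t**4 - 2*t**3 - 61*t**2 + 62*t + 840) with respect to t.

Factor the denominator: (t - 7)*(t - 5)*(t + 4)*(t + 6).
Partial-fraction decomposition: -227/(143*(t + 6)) + 68/(99*(t + 4)) + 103/(99*(t - 5)) - 306/(143*(t - 7)).
Integrate each term: A/(t−a) contributes A·log|t−a|.

-306*log(t - 7)/143 + 103*log(t - 5)/99 + 68*log(t + 4)/99 - 227*log(t + 6)/143 + C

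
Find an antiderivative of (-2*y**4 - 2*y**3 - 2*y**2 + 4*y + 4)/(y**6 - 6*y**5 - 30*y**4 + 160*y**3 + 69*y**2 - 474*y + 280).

-2777*log(y - 7)/5832 + 326*log(y - 4)/729 - 7*log(y - 1)/162 - 14*log(y + 2)/729 + 533*log(y + 5)/5832 - 1/(162*y - 162) + C

Factor the denominator: (y - 7)*(y - 4)*(y - 1)**2*(y + 2)*(y + 5).
Partial-fraction decomposition: 533/(5832*(y + 5)) - 14/(729*(y + 2)) - 7/(162*(y - 1)) + 1/(162*(y - 1)**2) + 326/(729*(y - 4)) - 2777/(5832*(y - 7)).
Integrate each term; A/(y−a) gives A·log|y−a|; A/(y−a)² gives −A/(y−a).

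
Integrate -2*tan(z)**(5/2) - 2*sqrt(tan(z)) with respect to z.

-4*tan(z)**(3/2)/3 + C

Let u = tan(z), so du = (tan(z)**2 + 1) dz.
Rewriting, the integral becomes -2·∫ √u du = -2·(2/3)u^(3/2).
Substituting back, u = tan(z).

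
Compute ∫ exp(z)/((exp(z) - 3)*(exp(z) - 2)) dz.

log(exp(z) - 3) - log(exp(z) - 2) + C

Let u = e^z, du = e^z dz.
The integral becomes ∫ du/((u-3)(u-2)); decompose into partial fractions.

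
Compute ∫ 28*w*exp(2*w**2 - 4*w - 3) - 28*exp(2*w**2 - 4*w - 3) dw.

7*exp(2*w**2 - 4*w - 3) + C

Let u = 2*w**2 - 4*w - 3, so du = (4*w - 4) dw.
Rewriting, the integral becomes 7·∫ e^u du = 7·e^u.
Substituting back, u = 2*w**2 - 4*w - 3.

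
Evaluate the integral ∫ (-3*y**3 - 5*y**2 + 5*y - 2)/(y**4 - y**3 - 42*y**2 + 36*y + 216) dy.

Factor the denominator: (y - 6)*(y - 3)*(y + 2)*(y + 6).
Partial-fraction decomposition: -109/(108*(y + 6)) - 1/(20*(y + 2)) + 113/(135*(y - 3)) - 25/(9*(y - 6)).
Integrate each term: A/(y−a) contributes A·log|y−a|.

-25*log(y - 6)/9 + 113*log(y - 3)/135 - log(y + 2)/20 - 109*log(y + 6)/108 + C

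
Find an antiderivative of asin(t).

t*asin(t) + sqrt(-t**2 + 1) + C

Use integration by parts with u = arcsin(t), dv = dt.
Then du = 1/sqrt(-t**2 + 1) dt.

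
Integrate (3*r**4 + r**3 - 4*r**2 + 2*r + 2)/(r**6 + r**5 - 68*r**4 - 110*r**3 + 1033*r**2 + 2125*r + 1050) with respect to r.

3683*log(r - 7)/9984 - 239*log(r - 5)/990 + 79*log(r + 1)/57600 + 821*log(r + 5)/960 - 3518*log(r + 6)/3575 + 1/(480*r + 480) + C

Factor the denominator: (r - 7)*(r - 5)*(r + 1)**2*(r + 5)*(r + 6).
Partial-fraction decomposition: -3518/(3575*(r + 6)) + 821/(960*(r + 5)) + 79/(57600*(r + 1)) - 1/(480*(r + 1)**2) - 239/(990*(r - 5)) + 3683/(9984*(r - 7)).
Integrate each term; A/(r−a) gives A·log|r−a|; A/(r−a)² gives −A/(r−a).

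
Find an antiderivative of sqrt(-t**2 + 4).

Substitute t = 2·sin(θ), so dt = 2·cos(θ) dθ and the radical becomes sqrt(-t**2 + 4) = 2·cos(θ) by the Pythagorean identity.
Integrate the resulting trig expression in θ, then back-substitute θ = asin(t/2), sin(θ) = t/2, cos(θ) = sqrt(-t**2 + 4)/2 (absorbing any constant into C).

t*sqrt(-t**2 + 4)/2 + 2*asin(t/2) + C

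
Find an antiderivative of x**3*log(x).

x**4*log(x)/4 - x**4/16 + C

Use integration by parts with u = log(x), dv = x**3 dx.
Then du = 1/x dx and v = x**4/4.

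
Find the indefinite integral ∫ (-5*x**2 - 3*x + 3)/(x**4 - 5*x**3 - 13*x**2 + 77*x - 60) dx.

Factor the denominator: (x - 5)*(x - 3)*(x - 1)*(x + 4).
Partial-fraction decomposition: 13/(63*(x + 4)) - 1/(8*(x - 1)) + 51/(28*(x - 3)) - 137/(72*(x - 5)).
Integrate each term: A/(x−a) contributes A·log|x−a|.

-137*log(x - 5)/72 + 51*log(x - 3)/28 - log(x - 1)/8 + 13*log(x + 4)/63 + C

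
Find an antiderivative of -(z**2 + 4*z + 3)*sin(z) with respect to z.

z**2*cos(z) - 2*z*sin(z) + 4*z*cos(z) - 4*sin(z) + cos(z) + C

Use integration by parts with u = z**2 + 4*z + 3, dv = -sin(z) dz, so v = cos(z).
Apply parts 2 times (tabular method): alternate signs, differentiate u down to 0, integrate dv up.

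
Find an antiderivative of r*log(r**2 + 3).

r**2*log(r**2 + 3)/2 - r**2/2 + 3*log(r**2 + 3)/2 + C

Let u = r**2 + 3, so du = (2*r) dr.
The integral becomes (1/2)·∫ log(u) du; integrate by parts with u′=log(u), dv′=du.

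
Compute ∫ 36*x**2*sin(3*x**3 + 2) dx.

Let u = 3*x**3 + 2, so du = (9*x**2) dx.
Rewriting, the integral becomes 4·∫ sin(u) du = 4·-cos(u).
Substituting back, u = 3*x**3 + 2.

-4*cos(3*x**3 + 2) + C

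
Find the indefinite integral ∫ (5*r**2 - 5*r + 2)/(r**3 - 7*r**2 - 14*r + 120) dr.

Factor the denominator: (r - 6)*(r - 5)*(r + 4).
Partial-fraction decomposition: 17/(15*(r + 4)) - 34/(3*(r - 5)) + 76/(5*(r - 6)).
Integrate each term: A/(r−a) contributes A·log|r−a|.

76*log(r - 6)/5 - 34*log(r - 5)/3 + 17*log(r + 4)/15 + C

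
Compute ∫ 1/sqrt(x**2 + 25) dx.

log(x + sqrt(x**2 + 25)) + C

Substitute x = 5·tan(θ), so dx = 5·sec(θ)^2 dθ and the radical becomes sqrt(x**2 + 25) = 5·sec(θ) by the Pythagorean identity.
Integrate the resulting trig expression in θ, then back-substitute tan(θ) = x/5, sec(θ) = sqrt(x**2 + 25)/5 (absorbing any constant into C).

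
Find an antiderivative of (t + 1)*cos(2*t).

Use integration by parts with u = t + 1, dv = cos(2*t) dt, so v = sin(2*t)/2.
Apply parts 1 times (tabular method): alternate signs, differentiate u down to 0, integrate dv up.

t*sin(2*t)/2 + sin(2*t)/2 + cos(2*t)/4 + C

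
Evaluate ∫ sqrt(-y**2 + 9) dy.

y*sqrt(-y**2 + 9)/2 + 9*asin(y/3)/2 + C

Substitute y = 3·sin(θ), so dy = 3·cos(θ) dθ and the radical becomes sqrt(-y**2 + 9) = 3·cos(θ) by the Pythagorean identity.
Integrate the resulting trig expression in θ, then back-substitute θ = asin(y/3), sin(θ) = y/3, cos(θ) = sqrt(-y**2 + 9)/3 (absorbing any constant into C).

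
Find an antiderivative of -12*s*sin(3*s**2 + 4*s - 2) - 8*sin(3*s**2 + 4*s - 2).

2*cos(3*s**2 + 4*s - 2) + C

Let u = 3*s**2 + 4*s - 2, so du = (6*s + 4) ds.
Rewriting, the integral becomes -2·∫ sin(u) du = -2·-cos(u).
Substituting back, u = 3*s**2 + 4*s - 2.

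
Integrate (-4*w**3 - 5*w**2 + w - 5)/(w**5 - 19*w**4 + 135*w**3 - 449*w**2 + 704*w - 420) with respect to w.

Factor the denominator: (w - 7)*(w - 5)*(w - 3)*(w - 2)**2.
Partial-fraction decomposition: 454/(45*(w - 2)) + 11/(3*(w - 2)**2) - 155/(8*(w - 3)) + 625/(36*(w - 5)) - 323/(40*(w - 7)).
Integrate each term; A/(w−a) gives A·log|w−a|; A/(w−a)² gives −A/(w−a).

-323*log(w - 7)/40 + 625*log(w - 5)/36 - 155*log(w - 3)/8 + 454*log(w - 2)/45 - 11/(3*w - 6) + C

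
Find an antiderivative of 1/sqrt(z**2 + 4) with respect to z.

Substitute z = 2·tan(θ), so dz = 2·sec(θ)^2 dθ and the radical becomes sqrt(z**2 + 4) = 2·sec(θ) by the Pythagorean identity.
Integrate the resulting trig expression in θ, then back-substitute tan(θ) = z/2, sec(θ) = sqrt(z**2 + 4)/2 (absorbing any constant into C).

log(z + sqrt(z**2 + 4)) + C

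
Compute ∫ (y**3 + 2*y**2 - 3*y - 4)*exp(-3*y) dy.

(-3*y**3 - 9*y**2 + 3*y + 13)*exp(-3*y)/9 + C

Use integration by parts with u = y**3 + 2*y**2 - 3*y - 4, dv = exp(-3*y) dy, so v = -exp(-3*y)/3.
Apply parts 3 times (tabular method): alternate signs, differentiate u down to 0, integrate dv up.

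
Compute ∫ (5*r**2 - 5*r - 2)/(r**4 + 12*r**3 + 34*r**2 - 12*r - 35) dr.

-log(r - 1)/48 - log(r + 1)/6 + 37*log(r + 5)/12 - 139*log(r + 7)/48 + C

Factor the denominator: (r - 1)*(r + 1)*(r + 5)*(r + 7).
Partial-fraction decomposition: -139/(48*(r + 7)) + 37/(12*(r + 5)) - 1/(6*(r + 1)) - 1/(48*(r - 1)).
Integrate each term: A/(r−a) contributes A·log|r−a|.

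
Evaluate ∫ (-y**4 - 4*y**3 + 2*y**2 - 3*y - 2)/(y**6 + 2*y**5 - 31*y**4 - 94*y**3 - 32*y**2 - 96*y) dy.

log(y)/48 - 527*log(y - 6)/5550 + 13509*log(y + 4)/115600 - 457*log(y**2 + 1)/21386 - 263*atan(y)/10693 - 21/(340*y + 1360) + C

Factor the denominator: y*(y - 6)*(y + 4)**2*(y**2 + 1).
Partial-fraction decomposition: -(457*y + 263)/(10693*(y**2 + 1)) + 13509/(115600*(y + 4)) + 21/(340*(y + 4)**2) - 527/(5550*(y - 6)) + 1/(48*y).
Integrate each term; A/(y−a) gives A·log|y−a|; the (By+D)/(y²+p²) term gives a log and an atan.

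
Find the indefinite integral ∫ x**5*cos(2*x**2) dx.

x**4*sin(2*x**2)/4 + x**2*cos(2*x**2)/4 - sin(2*x**2)/8 + C

Let u = x², du = 2x dx; rewrite as (1/2)∫ u^2·cos(2u) du.
Now integrate by parts 2 times.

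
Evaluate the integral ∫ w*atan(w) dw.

Use integration by parts with u = arctan(w), dv = w dw.
Then du = 1/(w**2 + 1) dw.

w**2*atan(w)/2 - w/2 + atan(w)/2 + C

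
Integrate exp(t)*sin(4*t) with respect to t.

Let I denote the integral. Integrate by parts with u = sin(4*t), dv = exp(t) dt, so v = exp(t): I = exp(t)*sin(4*t) − 4·∫ exp(t)*cos(4*t) dt.
Apply parts again with u = cos(4*t), dv = exp(t) dt: ∫ exp(t)*cos(4*t) dt = exp(t)*cos(4*t) + 4·I. Substituting back brings back I: I = exp(t)*sin(4*t) - 4*exp(t)*cos(4*t) − 16·I.
Solving for I: (1 + 16)·I equals the remaining terms, so I = (1/17)·(exp(t)*sin(4*t) - 4*exp(t)*cos(4*t)).

exp(t)*sin(4*t)/17 - 4*exp(t)*cos(4*t)/17 + C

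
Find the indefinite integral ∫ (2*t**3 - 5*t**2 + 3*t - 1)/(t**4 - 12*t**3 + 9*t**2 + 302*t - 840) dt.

461*log(t - 7)/36 - 269*log(t - 6)/22 + 59*log(t - 4)/54 + 391*log(t + 5)/1188 + C

Factor the denominator: (t - 7)*(t - 6)*(t - 4)*(t + 5).
Partial-fraction decomposition: 391/(1188*(t + 5)) + 59/(54*(t - 4)) - 269/(22*(t - 6)) + 461/(36*(t - 7)).
Integrate each term: A/(t−a) contributes A·log|t−a|.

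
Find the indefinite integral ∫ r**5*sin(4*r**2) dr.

-r**4*cos(4*r**2)/8 + r**2*sin(4*r**2)/16 + cos(4*r**2)/64 + C

Let u = r², du = 2r dr; rewrite as (1/2)∫ u^2·sin(4u) du.
Now integrate by parts 2 times.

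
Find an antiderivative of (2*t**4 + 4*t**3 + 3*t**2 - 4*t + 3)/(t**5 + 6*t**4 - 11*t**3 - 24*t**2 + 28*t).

3*log(t)/28 + 71*log(t - 2)/72 - log(t - 1)/3 - 23*log(t + 2)/120 + 451*log(t + 7)/315 + C

Factor the denominator: t*(t - 2)*(t - 1)*(t + 2)*(t + 7).
Partial-fraction decomposition: 451/(315*(t + 7)) - 23/(120*(t + 2)) - 1/(3*(t - 1)) + 71/(72*(t - 2)) + 3/(28*t).
Integrate each term: A/(t−a) contributes A·log|t−a|.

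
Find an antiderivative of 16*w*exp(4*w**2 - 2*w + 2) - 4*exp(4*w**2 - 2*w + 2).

Let u = 4*w**2 - 2*w + 2, so du = (8*w - 2) dw.
Rewriting, the integral becomes 2·∫ e^u du = 2·e^u.
Substituting back, u = 4*w**2 - 2*w + 2.

2*exp(4*w**2 - 2*w + 2) + C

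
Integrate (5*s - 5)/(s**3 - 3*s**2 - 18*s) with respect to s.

5*log(s)/18 + 25*log(s - 6)/54 - 20*log(s + 3)/27 + C

Factor the denominator: s*(s - 6)*(s + 3).
Partial-fraction decomposition: -20/(27*(s + 3)) + 25/(54*(s - 6)) + 5/(18*s).
Integrate each term: A/(s−a) contributes A·log|s−a|.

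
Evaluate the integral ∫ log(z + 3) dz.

Use integration by parts with u = log(z + 3), dv = dz.
Then du = 1/(z + 3) dz and v = z.

z*log(z + 3) - z + 3*log(z + 3) + C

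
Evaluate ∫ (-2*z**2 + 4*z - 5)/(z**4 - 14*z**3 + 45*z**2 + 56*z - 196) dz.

Factor the denominator: (z - 7)**2*(z - 2)*(z + 2).
Partial-fraction decomposition: 7/(108*(z + 2)) - 1/(20*(z - 2)) - 2/(135*(z - 7)) - 5/(3*(z - 7)**2).
Integrate each term; A/(z−a) gives A·log|z−a|; A/(z−a)² gives −A/(z−a).

-2*log(z - 7)/135 - log(z - 2)/20 + 7*log(z + 2)/108 + 5/(3*z - 21) + C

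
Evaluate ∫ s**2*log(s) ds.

Use integration by parts with u = log(s), dv = s**2 ds.
Then du = 1/s ds and v = s**3/3.

s**3*log(s)/3 - s**3/9 + C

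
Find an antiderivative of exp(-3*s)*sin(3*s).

Let I denote the integral. Integrate by parts with u = sin(3*s), dv = exp(-3*s) ds, so v = -exp(-3*s)/3: I = -exp(-3*s)*sin(3*s)/3 + ∫ exp(-3*s)*cos(3*s) ds.
Apply parts again with u = cos(3*s), dv = exp(-3*s) ds: ∫ exp(-3*s)*cos(3*s) ds = -exp(-3*s)*cos(3*s)/3 − I. Substituting back brings back I: I = -exp(-3*s)*sin(3*s)/3 - exp(-3*s)*cos(3*s)/3 − I.
Solving for I: (1 + 1)·I equals the remaining terms, so I = (1/2)·(-exp(-3*s)*sin(3*s)/3 - exp(-3*s)*cos(3*s)/3).

-exp(-3*s)*sin(3*s)/6 - exp(-3*s)*cos(3*s)/6 + C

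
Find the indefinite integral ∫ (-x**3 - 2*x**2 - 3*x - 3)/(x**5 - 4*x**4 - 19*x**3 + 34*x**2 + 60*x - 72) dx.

-103*log(x - 6)/480 + 5*log(x - 2)/16 - 3*log(x - 1)/20 - log(x + 2)/32 + log(x + 3)/12 + C

Factor the denominator: (x - 6)*(x - 2)*(x - 1)*(x + 2)*(x + 3).
Partial-fraction decomposition: 1/(12*(x + 3)) - 1/(32*(x + 2)) - 3/(20*(x - 1)) + 5/(16*(x - 2)) - 103/(480*(x - 6)).
Integrate each term: A/(x−a) contributes A·log|x−a|.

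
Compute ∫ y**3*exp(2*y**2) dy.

Let u = y², du = 2y dy; rewrite as (1/2)∫ u^1·exp(2u) du.
Now integrate by parts 1 time.

(2*y**2 - 1)*exp(2*y**2)/8 + C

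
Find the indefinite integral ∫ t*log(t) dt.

t**2*log(t)/2 - t**2/4 + C

Use integration by parts with u = log(t), dv = t dt.
Then du = 1/t dt and v = t**2/2.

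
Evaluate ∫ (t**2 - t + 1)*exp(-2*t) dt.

Use integration by parts with u = t**2 - t + 1, dv = exp(-2*t) dt, so v = -exp(-2*t)/2.
Apply parts 2 times (tabular method): alternate signs, differentiate u down to 0, integrate dv up.

(-t**2 - 1)*exp(-2*t)/2 + C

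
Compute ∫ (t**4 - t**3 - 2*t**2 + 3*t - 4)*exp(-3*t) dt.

Use integration by parts with u = t**4 - t**3 - 2*t**2 + 3*t - 4, dv = exp(-3*t) dt, so v = -exp(-3*t)/3.
Apply parts 4 times (tabular method): alternate signs, differentiate u down to 0, integrate dv up.

(-27*t**4 - 9*t**3 + 45*t**2 - 51*t + 91)*exp(-3*t)/81 + C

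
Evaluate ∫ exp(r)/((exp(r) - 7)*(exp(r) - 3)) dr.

Let u = e^r, du = e^r dr.
The integral becomes ∫ du/((u-7)(u-3)); decompose into partial fractions.

log(exp(r) - 7)/4 - log(exp(r) - 3)/4 + C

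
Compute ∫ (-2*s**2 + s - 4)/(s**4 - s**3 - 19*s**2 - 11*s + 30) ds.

-7*log(s - 5)/32 + 5*log(s - 1)/48 - 2*log(s + 2)/3 + 25*log(s + 3)/32 + C

Factor the denominator: (s - 5)*(s - 1)*(s + 2)*(s + 3).
Partial-fraction decomposition: 25/(32*(s + 3)) - 2/(3*(s + 2)) + 5/(48*(s - 1)) - 7/(32*(s - 5)).
Integrate each term: A/(s−a) contributes A·log|s−a|.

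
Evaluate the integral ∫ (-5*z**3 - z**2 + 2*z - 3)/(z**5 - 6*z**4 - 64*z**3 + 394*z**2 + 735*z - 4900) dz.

Factor the denominator: (z - 7)*(z - 5)**2*(z + 4)*(z + 7).
Partial-fraction decomposition: 1649/(6048*(z + 7)) - 293/(2673*(z + 4)) + 20861/(7776*(z - 5)) + 643/(216*(z - 5)**2) - 1753/(616*(z - 7)).
Integrate each term; A/(z−a) gives A·log|z−a|; A/(z−a)² gives −A/(z−a).

-1753*log(z - 7)/616 + 20861*log(z - 5)/7776 - 293*log(z + 4)/2673 + 1649*log(z + 7)/6048 - 643/(216*z - 1080) + C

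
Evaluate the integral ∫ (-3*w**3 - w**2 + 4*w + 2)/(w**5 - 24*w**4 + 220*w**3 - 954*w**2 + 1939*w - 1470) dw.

2723*log(w - 7)/200 - 63*log(w - 5)/4 + 19*log(w - 3)/8 - 6*log(w - 2)/25 + 131/(5*w - 35) + C

Factor the denominator: (w - 7)**2*(w - 5)*(w - 3)*(w - 2).
Partial-fraction decomposition: -6/(25*(w - 2)) + 19/(8*(w - 3)) - 63/(4*(w - 5)) + 2723/(200*(w - 7)) - 131/(5*(w - 7)**2).
Integrate each term; A/(w−a) gives A·log|w−a|; A/(w−a)² gives −A/(w−a).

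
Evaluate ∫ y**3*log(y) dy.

Use integration by parts with u = log(y), dv = y**3 dy.
Then du = 1/y dy and v = y**4/4.

y**4*log(y)/4 - y**4/16 + C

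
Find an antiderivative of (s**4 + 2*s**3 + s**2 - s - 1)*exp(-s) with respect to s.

Use integration by parts with u = s**4 + 2*s**3 + s**2 - s - 1, dv = exp(-s) ds, so v = -exp(-s).
Apply parts 4 times (tabular method): alternate signs, differentiate u down to 0, integrate dv up.

(-s**4 - 6*s**3 - 19*s**2 - 37*s - 36)*exp(-s) + C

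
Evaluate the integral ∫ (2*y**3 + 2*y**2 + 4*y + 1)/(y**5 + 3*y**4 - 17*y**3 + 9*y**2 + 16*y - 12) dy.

11*log(y - 2)/8 - 241*log(y - 1)/196 + log(y + 1)/20 - 383*log(y + 6)/1960 + 9/(14*y - 14) + C

Factor the denominator: (y - 2)*(y - 1)**2*(y + 1)*(y + 6).
Partial-fraction decomposition: -383/(1960*(y + 6)) + 1/(20*(y + 1)) - 241/(196*(y - 1)) - 9/(14*(y - 1)**2) + 11/(8*(y - 2)).
Integrate each term; A/(y−a) gives A·log|y−a|; A/(y−a)² gives −A/(y−a).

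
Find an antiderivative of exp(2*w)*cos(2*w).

Let I denote the integral. Integrate by parts with u = cos(2*w), dv = exp(2*w) dw, so v = exp(2*w)/2: I = exp(2*w)*cos(2*w)/2 + ∫ exp(2*w)*sin(2*w) dw.
Apply parts again with u = sin(2*w), dv = exp(2*w) dw: ∫ exp(2*w)*sin(2*w) dw = exp(2*w)*sin(2*w)/2 − I. Substituting back brings back I: I = exp(2*w)*sin(2*w)/2 + exp(2*w)*cos(2*w)/2 − I.
Solving for I: (1 + 1)·I equals the remaining terms, so I = (1/2)·(exp(2*w)*sin(2*w)/2 + exp(2*w)*cos(2*w)/2).

exp(2*w)*sin(2*w)/4 + exp(2*w)*cos(2*w)/4 + C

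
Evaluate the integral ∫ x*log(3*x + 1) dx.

Use integration by parts with u = log(3*x + 1), dv = x dx.
Then du = 3/(3*x + 1) dx and v = x**2/2.

x**2*log(3*x + 1)/2 - x**2/4 + x/6 - log(3*x + 1)/18 + C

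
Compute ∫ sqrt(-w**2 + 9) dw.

w*sqrt(-w**2 + 9)/2 + 9*asin(w/3)/2 + C

Substitute w = 3·sin(θ), so dw = 3·cos(θ) dθ and the radical becomes sqrt(-w**2 + 9) = 3·cos(θ) by the Pythagorean identity.
Integrate the resulting trig expression in θ, then back-substitute θ = asin(w/3), sin(θ) = w/3, cos(θ) = sqrt(-w**2 + 9)/3 (absorbing any constant into C).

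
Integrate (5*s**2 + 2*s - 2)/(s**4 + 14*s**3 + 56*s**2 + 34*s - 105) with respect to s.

5*log(s - 1)/192 - 37*log(s + 3)/32 + 113*log(s + 5)/24 - 229*log(s + 7)/64 + C

Factor the denominator: (s - 1)*(s + 3)*(s + 5)*(s + 7).
Partial-fraction decomposition: -229/(64*(s + 7)) + 113/(24*(s + 5)) - 37/(32*(s + 3)) + 5/(192*(s - 1)).
Integrate each term: A/(s−a) contributes A·log|s−a|.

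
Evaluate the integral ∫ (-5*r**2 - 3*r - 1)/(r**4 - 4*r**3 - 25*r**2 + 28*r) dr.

-log(r)/28 - 89*log(r - 7)/154 + 3*log(r - 1)/10 + 69*log(r + 4)/220 + C

Factor the denominator: r*(r - 7)*(r - 1)*(r + 4).
Partial-fraction decomposition: 69/(220*(r + 4)) + 3/(10*(r - 1)) - 89/(154*(r - 7)) - 1/(28*r).
Integrate each term: A/(r−a) contributes A·log|r−a|.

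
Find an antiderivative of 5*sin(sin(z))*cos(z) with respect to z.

Let u = sin(z), so du = (cos(z)) dz.
Rewriting, the integral becomes 5·∫ sin(u) du = 5·-cos(u).
Substituting back, u = sin(z).

-5*cos(sin(z)) + C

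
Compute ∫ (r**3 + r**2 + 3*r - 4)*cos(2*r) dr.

r**3*sin(2*r)/2 + r**2*sin(2*r)/2 + 3*r**2*cos(2*r)/4 + 3*r*sin(2*r)/4 + r*cos(2*r)/2 - 9*sin(2*r)/4 + 3*cos(2*r)/8 + C

Use integration by parts with u = r**3 + r**2 + 3*r - 4, dv = cos(2*r) dr, so v = sin(2*r)/2.
Apply parts 3 times (tabular method): alternate signs, differentiate u down to 0, integrate dv up.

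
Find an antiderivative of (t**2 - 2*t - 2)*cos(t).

Use integration by parts with u = t**2 - 2*t - 2, dv = cos(t) dt, so v = sin(t).
Apply parts 2 times (tabular method): alternate signs, differentiate u down to 0, integrate dv up.

t**2*sin(t) - 2*t*sin(t) + 2*t*cos(t) - 4*sin(t) - 2*cos(t) + C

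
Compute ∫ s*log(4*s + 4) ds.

Use integration by parts with u = log(4*s + 4), dv = s ds.
Then du = 4/(4*s + 4) ds and v = s**2/2.

s**2*log(4*s + 4)/2 - s**2/4 + s/2 - log(s + 1)/2 + C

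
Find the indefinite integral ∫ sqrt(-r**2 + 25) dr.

Substitute r = 5·sin(θ), so dr = 5·cos(θ) dθ and the radical becomes sqrt(-r**2 + 25) = 5·cos(θ) by the Pythagorean identity.
Integrate the resulting trig expression in θ, then back-substitute θ = asin(r/5), sin(θ) = r/5, cos(θ) = sqrt(-r**2 + 25)/5 (absorbing any constant into C).

r*sqrt(-r**2 + 25)/2 + 25*asin(r/5)/2 + C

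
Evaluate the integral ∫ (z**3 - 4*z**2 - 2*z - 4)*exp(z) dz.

(z**3 - 7*z**2 + 12*z - 16)*exp(z) + C

Use integration by parts with u = z**3 - 4*z**2 - 2*z - 4, dv = exp(z) dz, so v = exp(z).
Apply parts 3 times (tabular method): alternate signs, differentiate u down to 0, integrate dv up.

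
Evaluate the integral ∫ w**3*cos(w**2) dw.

Let u = w², du = 2w dw; rewrite as (1/2)∫ u^1·cos(1u) du.
Now integrate by parts 1 time.

w**2*sin(w**2)/2 + cos(w**2)/2 + C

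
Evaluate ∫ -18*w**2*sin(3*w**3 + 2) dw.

2*cos(3*w**3 + 2) + C

Let u = 3*w**3 + 2, so du = (9*w**2) dw.
Rewriting, the integral becomes -2·∫ sin(u) du = -2·-cos(u).
Substituting back, u = 3*w**3 + 2.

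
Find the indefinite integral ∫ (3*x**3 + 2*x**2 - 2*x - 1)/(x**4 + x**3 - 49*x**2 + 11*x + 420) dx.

69*log(x - 5)/16 - 215*log(x - 4)/77 - 29*log(x + 3)/112 + 153*log(x + 7)/88 + C

Factor the denominator: (x - 5)*(x - 4)*(x + 3)*(x + 7).
Partial-fraction decomposition: 153/(88*(x + 7)) - 29/(112*(x + 3)) - 215/(77*(x - 4)) + 69/(16*(x - 5)).
Integrate each term: A/(x−a) contributes A·log|x−a|.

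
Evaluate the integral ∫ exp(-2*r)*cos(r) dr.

Let I denote the integral. Integrate by parts with u = cos(r), dv = exp(-2*r) dr, so v = -exp(-2*r)/2: I = -exp(-2*r)*cos(r)/2 − (1/2)·∫ exp(-2*r)*sin(r) dr.
Apply parts again with u = sin(r), dv = exp(-2*r) dr: ∫ exp(-2*r)*sin(r) dr = -exp(-2*r)*sin(r)/2 + (1/2)·I. Substituting back brings back I: I = exp(-2*r)*sin(r)/4 - exp(-2*r)*cos(r)/2 − (1/4)·I.
Solving for I: (1 + 1/4)·I equals the remaining terms, so I = (4/5)·(exp(-2*r)*sin(r)/4 - exp(-2*r)*cos(r)/2).

exp(-2*r)*sin(r)/5 - 2*exp(-2*r)*cos(r)/5 + C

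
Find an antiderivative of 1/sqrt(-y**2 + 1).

asin(y) + C

Substitute y = sin(θ), so dy = cos(θ) dθ and the radical becomes sqrt(-y**2 + 1) = cos(θ) by the Pythagorean identity.
Integrate the resulting trig expression in θ, then back-substitute θ = asin(y), sin(θ) = y, cos(θ) = sqrt(-y**2 + 1) (absorbing any constant into C).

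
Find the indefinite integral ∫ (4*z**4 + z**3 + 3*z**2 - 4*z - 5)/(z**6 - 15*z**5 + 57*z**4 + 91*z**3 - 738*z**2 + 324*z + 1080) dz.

-1170349*log(z - 6)/63504 + 2675*log(z - 5)/144 - 71*log(z - 2)/720 + 5*log(z + 1)/1764 - 331*log(z + 3)/6480 - 5479/(252*z - 1512) + C

Factor the denominator: (z - 6)**2*(z - 5)*(z - 2)*(z + 1)*(z + 3).
Partial-fraction decomposition: -331/(6480*(z + 3)) + 5/(1764*(z + 1)) - 71/(720*(z - 2)) + 2675/(144*(z - 5)) - 1170349/(63504*(z - 6)) + 5479/(252*(z - 6)**2).
Integrate each term; A/(z−a) gives A·log|z−a|; A/(z−a)² gives −A/(z−a).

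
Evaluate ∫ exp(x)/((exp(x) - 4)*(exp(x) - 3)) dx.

log(exp(x) - 4) - log(exp(x) - 3) + C

Let u = e^x, du = e^x dx.
The integral becomes ∫ du/((u-3)(u-4)); decompose into partial fractions.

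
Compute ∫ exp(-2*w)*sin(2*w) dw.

Let I denote the integral. Integrate by parts with u = sin(2*w), dv = exp(-2*w) dw, so v = -exp(-2*w)/2: I = -exp(-2*w)*sin(2*w)/2 + ∫ exp(-2*w)*cos(2*w) dw.
Apply parts again with u = cos(2*w), dv = exp(-2*w) dw: ∫ exp(-2*w)*cos(2*w) dw = -exp(-2*w)*cos(2*w)/2 − I. Substituting back brings back I: I = -exp(-2*w)*sin(2*w)/2 - exp(-2*w)*cos(2*w)/2 − I.
Solving for I: (1 + 1)·I equals the remaining terms, so I = (1/2)·(-exp(-2*w)*sin(2*w)/2 - exp(-2*w)*cos(2*w)/2).

-exp(-2*w)*sin(2*w)/4 - exp(-2*w)*cos(2*w)/4 + C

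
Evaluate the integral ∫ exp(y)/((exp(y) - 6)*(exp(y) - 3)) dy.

log(exp(y) - 6)/3 - log(exp(y) - 3)/3 + C

Let u = e^y, du = e^y dy.
The integral becomes ∫ du/((u-3)(u-6)); decompose into partial fractions.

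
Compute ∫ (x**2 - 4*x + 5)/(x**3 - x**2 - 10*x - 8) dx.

Factor the denominator: (x - 4)*(x + 1)*(x + 2).
Partial-fraction decomposition: 17/(6*(x + 2)) - 2/(x + 1) + 1/(6*(x - 4)).
Integrate each term: A/(x−a) contributes A·log|x−a|.

log(x - 4)/6 - 2*log(x + 1) + 17*log(x + 2)/6 + C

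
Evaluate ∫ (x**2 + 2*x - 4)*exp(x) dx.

Use integration by parts with u = x**2 + 2*x - 4, dv = exp(x) dx, so v = exp(x).
Apply parts 2 times (tabular method): alternate signs, differentiate u down to 0, integrate dv up.

(x**2 - 4)*exp(x) + C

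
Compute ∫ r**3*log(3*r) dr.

Use integration by parts with u = log(3*r), dv = r**3 dr.
Then du = 1/r dr and v = r**4/4.

r**4*(log(r) + log(3))/4 - r**4/16 + C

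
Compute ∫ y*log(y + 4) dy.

y**2*log(y + 4)/2 - y**2/4 + 2*y - 8*log(y + 4) + C

Use integration by parts with u = log(y + 4), dv = y dy.
Then du = 1/(y + 4) dy and v = y**2/2.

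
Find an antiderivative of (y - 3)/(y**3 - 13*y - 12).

log(y - 4)/35 + 2*log(y + 1)/5 - 3*log(y + 3)/7 + C

Factor the denominator: (y - 4)*(y + 1)*(y + 3).
Partial-fraction decomposition: -3/(7*(y + 3)) + 2/(5*(y + 1)) + 1/(35*(y - 4)).
Integrate each term: A/(y−a) contributes A·log|y−a|.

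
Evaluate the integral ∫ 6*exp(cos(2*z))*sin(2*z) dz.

Let u = cos(2*z), so du = (-2*sin(2*z)) dz.
Rewriting, the integral becomes -3·∫ e^u du = -3·e^u.
Substituting back, u = cos(2*z).

-3*exp(cos(2*z)) + C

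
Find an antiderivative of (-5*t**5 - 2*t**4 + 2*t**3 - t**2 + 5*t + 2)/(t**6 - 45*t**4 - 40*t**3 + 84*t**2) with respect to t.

Factor the denominator: t**2*(t - 7)*(t - 1)*(t + 2)*(t + 6).
Partial-fraction decomposition: -2237/(819*(t + 6)) + 25/(108*(t + 2)) - 1/(126*(t - 1)) - 88163/(34398*(t - 7)) + 125/(1764*t) + 1/(42*t**2).
Integrate each term; A/(t−a) gives A·log|t−a|; A/(t−a)² gives −A/(t−a).

125*log(t)/1764 - 88163*log(t - 7)/34398 - log(t - 1)/126 + 25*log(t + 2)/108 - 2237*log(t + 6)/819 - 1/(42*t) + C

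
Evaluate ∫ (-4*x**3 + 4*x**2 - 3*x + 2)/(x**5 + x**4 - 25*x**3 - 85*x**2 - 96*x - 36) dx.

-92*log(x - 6)/441 + 569*log(x + 1)/196 - 7*log(x + 2) + 155*log(x + 3)/36 + 13/(14*x + 14) + C

Factor the denominator: (x - 6)*(x + 1)**2*(x + 2)*(x + 3).
Partial-fraction decomposition: 155/(36*(x + 3)) - 7/(x + 2) + 569/(196*(x + 1)) - 13/(14*(x + 1)**2) - 92/(441*(x - 6)).
Integrate each term; A/(x−a) gives A·log|x−a|; A/(x−a)² gives −A/(x−a).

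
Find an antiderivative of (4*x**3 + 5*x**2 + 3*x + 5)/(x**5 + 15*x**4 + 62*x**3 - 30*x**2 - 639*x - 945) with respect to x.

Factor the denominator: (x - 3)*(x + 3)**2*(x + 5)*(x + 7).
Partial-fraction decomposition: -1143/(320*(x + 7)) + 385/(64*(x + 5)) - 1441/(576*(x + 3)) + 67/(48*(x + 3)**2) + 167/(2880*(x - 3)).
Integrate each term; A/(x−a) gives A·log|x−a|; A/(x−a)² gives −A/(x−a).

167*log(x - 3)/2880 - 1441*log(x + 3)/576 + 385*log(x + 5)/64 - 1143*log(x + 7)/320 - 67/(48*x + 144) + C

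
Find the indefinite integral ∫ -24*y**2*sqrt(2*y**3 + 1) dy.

Let u = 2*y**3 + 1, so du = (6*y**2) dy.
Rewriting, the integral becomes -4·∫ √u du = -4·(2/3)u^(3/2).
Substituting back, u = 2*y**3 + 1.

-8*(2*y**3 + 1)**(3/2)/3 + C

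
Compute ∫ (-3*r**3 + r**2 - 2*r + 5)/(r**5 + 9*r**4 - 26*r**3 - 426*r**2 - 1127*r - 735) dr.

Factor the denominator: (r - 7)*(r + 1)*(r + 3)*(r + 5)*(r + 7).
Partial-fraction decomposition: 1097/(672*(r + 7)) - 415/(192*(r + 5)) + 101/(160*(r + 3)) - 11/(384*(r + 1)) - 989/(13440*(r - 7)).
Integrate each term: A/(r−a) contributes A·log|r−a|.

-989*log(r - 7)/13440 - 11*log(r + 1)/384 + 101*log(r + 3)/160 - 415*log(r + 5)/192 + 1097*log(r + 7)/672 + C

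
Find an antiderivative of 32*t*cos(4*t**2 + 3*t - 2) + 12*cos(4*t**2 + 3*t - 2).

4*sin(4*t**2 + 3*t - 2) + C

Let u = 4*t**2 + 3*t - 2, so du = (8*t + 3) dt.
Rewriting, the integral becomes 4·∫ cos(u) du = 4·sin(u).
Substituting back, u = 4*t**2 + 3*t - 2.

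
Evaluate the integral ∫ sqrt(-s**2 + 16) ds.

Substitute s = 4·sin(θ), so ds = 4·cos(θ) dθ and the radical becomes sqrt(-s**2 + 16) = 4·cos(θ) by the Pythagorean identity.
Integrate the resulting trig expression in θ, then back-substitute θ = asin(s/4), sin(θ) = s/4, cos(θ) = sqrt(-s**2 + 16)/4 (absorbing any constant into C).

s*sqrt(-s**2 + 16)/2 + 8*asin(s/4) + C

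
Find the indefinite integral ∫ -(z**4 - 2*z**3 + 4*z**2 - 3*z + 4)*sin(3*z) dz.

z**4*cos(3*z)/3 - 4*z**3*sin(3*z)/9 - 2*z**3*cos(3*z)/3 + 2*z**2*sin(3*z)/3 + 8*z**2*cos(3*z)/9 - 16*z*sin(3*z)/27 - 5*z*cos(3*z)/9 + 5*sin(3*z)/27 + 92*cos(3*z)/81 + C

Use integration by parts with u = z**4 - 2*z**3 + 4*z**2 - 3*z + 4, dv = -sin(3*z) dz, so v = cos(3*z)/3.
Apply parts 4 times (tabular method): alternate signs, differentiate u down to 0, integrate dv up.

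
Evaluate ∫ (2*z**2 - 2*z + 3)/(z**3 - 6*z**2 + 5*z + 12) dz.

27*log(z - 4)/5 - 15*log(z - 3)/4 + 7*log(z + 1)/20 + C

Factor the denominator: (z - 4)*(z - 3)*(z + 1).
Partial-fraction decomposition: 7/(20*(z + 1)) - 15/(4*(z - 3)) + 27/(5*(z - 4)).
Integrate each term: A/(z−a) contributes A·log|z−a|.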